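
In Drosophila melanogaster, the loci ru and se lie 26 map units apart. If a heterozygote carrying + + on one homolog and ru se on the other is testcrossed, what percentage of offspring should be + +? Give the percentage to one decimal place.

37.0%

A map distance of 26 map units corresponds to a recombination frequency of 0.260.
The F1 is + + / ru se, so + + is a parental gamete class with expected frequency (1 − r)/2 = 0.740/2 = 0.3700.
That is 0.3700 = 37.0% of the progeny.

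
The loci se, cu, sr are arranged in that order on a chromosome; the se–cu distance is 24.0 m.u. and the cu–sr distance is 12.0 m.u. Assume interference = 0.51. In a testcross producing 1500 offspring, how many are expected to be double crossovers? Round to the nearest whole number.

Map distances give recombination frequencies of 0.240 and 0.120 for the two intervals.
With interference 0.51 (so coincidence = 0.49), expected double-crossover frequency = 0.240 × 0.120 × 0.49 = 0.01411.
Expected number = 0.01411 × 1500 = 21.17 ≈ 21.

21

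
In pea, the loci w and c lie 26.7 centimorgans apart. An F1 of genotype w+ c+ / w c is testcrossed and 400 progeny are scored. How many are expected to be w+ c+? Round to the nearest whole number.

A map distance of 26.7 centimorgans corresponds to a recombination frequency of 0.267.
The F1 is w+ c+ / w c, so w+ c+ is a parental gamete class with expected frequency (1 − r)/2 = 0.733/2 = 0.3665.
Expected number = 0.3665 × 400 = 146.60 ≈ 147.

147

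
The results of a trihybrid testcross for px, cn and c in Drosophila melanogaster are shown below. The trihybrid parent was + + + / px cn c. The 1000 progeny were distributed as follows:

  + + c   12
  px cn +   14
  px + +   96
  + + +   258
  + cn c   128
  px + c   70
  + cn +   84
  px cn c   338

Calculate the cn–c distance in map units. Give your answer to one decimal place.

The two rarest classes, + + c and px cn +, are the double crossovers. Comparing them with the parentals, only the c allele has switched, so c is the middle locus and the order is cn – c – px.
Crossovers in the cn–c interval produce the single-crossover classes + cn + and px + c (84 + 70 = 154) plus the double crossovers (26).
RF(cn–c) = (154 + 26) / 1000 = 180/1000 = 0.1800 → 18.0 map units.

18.0 map units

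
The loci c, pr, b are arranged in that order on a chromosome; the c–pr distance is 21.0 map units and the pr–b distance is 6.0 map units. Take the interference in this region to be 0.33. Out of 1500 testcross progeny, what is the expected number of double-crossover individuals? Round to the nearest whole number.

13

Map distances give recombination frequencies of 0.210 and 0.060 for the two intervals.
With interference 0.33 (so coincidence = 0.67), expected double-crossover frequency = 0.210 × 0.060 × 0.67 = 0.00844.
Expected number = 0.00844 × 1500 = 12.66 ≈ 13.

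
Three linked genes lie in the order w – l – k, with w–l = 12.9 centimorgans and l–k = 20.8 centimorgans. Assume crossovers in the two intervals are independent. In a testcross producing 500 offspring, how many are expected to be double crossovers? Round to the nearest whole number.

Map distances give recombination frequencies of 0.129 and 0.208 for the two intervals.
With no interference, expected double-crossover frequency = 0.129 × 0.208 = 0.02683.
Expected number = 0.02683 × 500 = 13.42 ≈ 13.

13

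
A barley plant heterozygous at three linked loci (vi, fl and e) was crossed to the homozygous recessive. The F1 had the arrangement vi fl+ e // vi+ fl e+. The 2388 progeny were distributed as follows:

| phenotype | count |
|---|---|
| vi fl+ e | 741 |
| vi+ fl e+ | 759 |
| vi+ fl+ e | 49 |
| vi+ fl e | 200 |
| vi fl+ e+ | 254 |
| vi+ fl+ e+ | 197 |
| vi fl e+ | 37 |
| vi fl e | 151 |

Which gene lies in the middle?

The two rarest classes, vi+ fl+ e and vi fl e+, are the double crossovers. Comparing them with the parentals, only the vi allele has switched, so vi is the middle locus and the order is e – vi – fl.

vi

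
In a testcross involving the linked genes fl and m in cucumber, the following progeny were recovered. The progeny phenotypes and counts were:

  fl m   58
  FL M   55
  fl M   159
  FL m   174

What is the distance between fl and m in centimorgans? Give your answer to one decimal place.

The two most frequent classes, FL m (174) and fl M (159), are the parental types, so the F1 was FL m / fl M.
The recombinant classes are FL M and fl m: 55 + 58 = 113.
Recombination frequency = 113/446 = 0.2534 ≈ 25.3%, i.e. 25.3 centimorgans.

25.3 centimorgans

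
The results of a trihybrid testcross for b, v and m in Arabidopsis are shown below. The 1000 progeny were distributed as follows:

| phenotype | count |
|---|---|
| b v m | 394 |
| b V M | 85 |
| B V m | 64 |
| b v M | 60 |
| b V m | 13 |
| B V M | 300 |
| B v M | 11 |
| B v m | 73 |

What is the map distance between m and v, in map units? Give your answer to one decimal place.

The two most frequent reciprocal classes, B V M and b v m, are the parental types, so the F1 was B V M / b v m.
The two rarest classes, B v M and b V m, are the double crossovers. Comparing them with the parentals, only the v allele has switched, so v is the middle locus and the order is m – v – b.
Crossovers in the m–v interval produce the single-crossover classes B V m and b v M (64 + 60 = 124) plus the double crossovers (24).
RF(m–v) = (124 + 24) / 1000 = 148/1000 = 0.1480 → 14.8 map units.

14.8 map units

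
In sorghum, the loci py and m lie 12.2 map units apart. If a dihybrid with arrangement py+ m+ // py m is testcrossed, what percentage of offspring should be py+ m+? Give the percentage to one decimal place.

A map distance of 12.2 map units corresponds to a recombination frequency of 0.122.
The F1 is py+ m+ / py m, so py+ m+ is a parental gamete class with expected frequency (1 − r)/2 = 0.878/2 = 0.4390.
That is 0.4390 = 43.9% of the progeny.

43.9%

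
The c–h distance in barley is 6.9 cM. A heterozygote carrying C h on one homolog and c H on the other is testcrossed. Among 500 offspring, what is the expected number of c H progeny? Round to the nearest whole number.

A map distance of 6.9 cM corresponds to a recombination frequency of 0.069.
The F1 is C h / c H, so c H is a parental gamete class with expected frequency (1 − r)/2 = 0.931/2 = 0.4655.
Expected number = 0.4655 × 500 = 232.75 ≈ 233.

233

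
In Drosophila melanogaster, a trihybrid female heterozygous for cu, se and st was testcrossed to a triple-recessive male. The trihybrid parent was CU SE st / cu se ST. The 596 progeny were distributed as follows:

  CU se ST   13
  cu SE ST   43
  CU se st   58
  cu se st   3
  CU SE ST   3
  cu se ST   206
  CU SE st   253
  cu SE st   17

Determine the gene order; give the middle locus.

st

The two rarest classes, CU SE ST and cu se st, are the double crossovers. Comparing them with the parentals, only the st allele has switched, so st is the middle locus and the order is se – st – cu.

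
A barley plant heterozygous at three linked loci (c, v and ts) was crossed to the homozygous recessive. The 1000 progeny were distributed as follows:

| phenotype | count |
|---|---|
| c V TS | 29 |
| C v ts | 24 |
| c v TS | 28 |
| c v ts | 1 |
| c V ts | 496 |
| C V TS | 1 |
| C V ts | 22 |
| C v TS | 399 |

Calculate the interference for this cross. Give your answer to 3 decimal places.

The two most frequent reciprocal classes, c V ts and C v TS, are the parental types, so the F1 was c V ts / C v TS.
The two rarest classes, c v ts and C V TS, are the double crossovers. Comparing them with the parentals, only the v allele has switched, so v is the middle locus and the order is ts – v – c.
ts–v: (53 + 2)/1000 = 0.0550; v–c: (50 + 2)/1000 = 0.0520.
Expected DCO frequency = 0.0550 × 0.0520 ≈ 0.00286; observed = 2/1000 ≈ 0.00200.
Coefficient of coincidence = 0.00200/0.00286 ≈ 0.699; interference = 1 − 0.699 = 0.301.

0.301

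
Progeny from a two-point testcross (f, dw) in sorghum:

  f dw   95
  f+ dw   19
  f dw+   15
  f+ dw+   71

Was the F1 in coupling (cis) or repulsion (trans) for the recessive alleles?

The two most frequent classes are f+ dw+ (71) and f dw (95); these are the parental (non-recombinant) types.
So the F1 carried f+ dw+ on one chromosome and f dw on the other — the recessive alleles are on the same chromosome (cis / coupling).

cis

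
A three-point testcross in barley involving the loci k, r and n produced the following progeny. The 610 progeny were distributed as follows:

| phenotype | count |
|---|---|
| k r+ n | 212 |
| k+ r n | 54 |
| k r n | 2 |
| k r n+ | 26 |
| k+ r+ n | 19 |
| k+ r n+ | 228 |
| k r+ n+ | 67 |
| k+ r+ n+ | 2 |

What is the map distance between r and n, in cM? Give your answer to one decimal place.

The two most frequent reciprocal classes, k r+ n and k+ r n+, are the parental types, so the F1 was k r+ n / k+ r n+.
The two rarest classes, k r n and k+ r+ n+, are the double crossovers. Comparing them with the parentals, only the r allele has switched, so r is the middle locus and the order is n – r – k.
Crossovers in the n–r interval produce the single-crossover classes k r+ n+ and k+ r n (67 + 54 = 121) plus the double crossovers (4).
RF(n–r) = (121 + 4) / 610 = 125/610 = 0.2049 → 20.5 cM.

20.5 cM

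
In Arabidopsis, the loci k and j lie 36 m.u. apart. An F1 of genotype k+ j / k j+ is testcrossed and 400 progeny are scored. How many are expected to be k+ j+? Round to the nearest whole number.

A map distance of 36 m.u. corresponds to a recombination frequency of 0.360.
The F1 is k+ j / k j+, so k+ j+ is a recombinant gamete class with expected frequency r/2 = 0.360/2 = 0.1800.
Expected number = 0.1800 × 400 = 72.00 ≈ 72.

72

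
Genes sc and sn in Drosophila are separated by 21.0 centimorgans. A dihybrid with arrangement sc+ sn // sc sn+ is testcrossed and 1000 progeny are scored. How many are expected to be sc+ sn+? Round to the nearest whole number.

A map distance of 21.0 centimorgans corresponds to a recombination frequency of 0.210.
The F1 is sc+ sn / sc sn+, so sc+ sn+ is a recombinant gamete class with expected frequency r/2 = 0.210/2 = 0.1050.
Expected number = 0.1050 × 1000 = 105.00 ≈ 105.

105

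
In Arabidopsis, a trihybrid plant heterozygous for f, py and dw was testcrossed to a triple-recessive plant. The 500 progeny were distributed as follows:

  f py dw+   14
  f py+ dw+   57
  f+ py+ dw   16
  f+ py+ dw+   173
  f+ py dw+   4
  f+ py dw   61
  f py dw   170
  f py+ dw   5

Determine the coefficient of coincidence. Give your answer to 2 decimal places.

The two most frequent reciprocal classes, f+ py+ dw+ and f py dw, are the parental types, so the F1 was f+ py+ dw+ / f py dw.
The two rarest classes, f+ py dw+ and f py+ dw, are the double crossovers. Comparing them with the parentals, only the py allele has switched, so py is the middle locus and the order is f – py – dw.
f–py: (118 + 9)/500 = 0.2540; py–dw: (30 + 9)/500 = 0.0780.
Expected DCO frequency = 0.2540 × 0.0780 ≈ 0.01981; observed = 9/500 ≈ 0.01800.
Coefficient of coincidence = 0.01800/0.01981 ≈ 0.91.

0.91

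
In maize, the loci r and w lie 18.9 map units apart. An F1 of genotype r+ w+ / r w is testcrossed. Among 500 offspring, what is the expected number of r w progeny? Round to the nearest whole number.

A map distance of 18.9 map units corresponds to a recombination frequency of 0.189.
The F1 is r+ w+ / r w, so r w is a parental gamete class with expected frequency (1 − r)/2 = 0.811/2 = 0.4055.
Expected number = 0.4055 × 500 = 202.75 ≈ 203.

203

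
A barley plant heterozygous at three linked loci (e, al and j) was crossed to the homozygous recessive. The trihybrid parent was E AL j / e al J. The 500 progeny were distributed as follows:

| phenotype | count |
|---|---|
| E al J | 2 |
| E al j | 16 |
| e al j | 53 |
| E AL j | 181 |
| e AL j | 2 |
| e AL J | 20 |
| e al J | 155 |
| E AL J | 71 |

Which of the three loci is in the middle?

The two rarest classes, e AL j and E al J, are the double crossovers. Comparing them with the parentals, only the e allele has switched, so e is the middle locus and the order is j – e – al.

e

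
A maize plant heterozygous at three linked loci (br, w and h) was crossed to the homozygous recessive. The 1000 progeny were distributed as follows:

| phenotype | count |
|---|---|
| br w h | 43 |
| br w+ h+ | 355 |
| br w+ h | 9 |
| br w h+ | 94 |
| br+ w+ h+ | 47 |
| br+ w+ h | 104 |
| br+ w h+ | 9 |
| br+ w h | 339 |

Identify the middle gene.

h

The two most frequent reciprocal classes, br+ w h and br w+ h+, are the parental types, so the F1 was br+ w h / br w+ h+.
The two rarest classes, br+ w h+ and br w+ h, are the double crossovers. Comparing them with the parentals, only the h allele has switched, so h is the middle locus and the order is w – h – br.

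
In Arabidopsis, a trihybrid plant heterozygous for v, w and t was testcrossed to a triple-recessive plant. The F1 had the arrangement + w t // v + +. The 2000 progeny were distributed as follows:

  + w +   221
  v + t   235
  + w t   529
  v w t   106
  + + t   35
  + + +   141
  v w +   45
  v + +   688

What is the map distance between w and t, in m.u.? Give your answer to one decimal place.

26.8 m.u.

The two rarest classes, + + t and v w +, are the double crossovers. Comparing them with the parentals, only the w allele has switched, so w is the middle locus and the order is v – w – t.
Crossovers in the w–t interval produce the single-crossover classes + w + and v + t (221 + 235 = 456) plus the double crossovers (80).
RF(w–t) = (456 + 80) / 2000 = 536/2000 = 0.2680 → 26.8 m.u.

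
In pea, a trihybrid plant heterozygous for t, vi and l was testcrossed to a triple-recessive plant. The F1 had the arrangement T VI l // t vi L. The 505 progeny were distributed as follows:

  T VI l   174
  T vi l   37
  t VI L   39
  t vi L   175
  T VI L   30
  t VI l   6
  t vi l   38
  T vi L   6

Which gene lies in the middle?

The two rarest classes, t VI l and T vi L, are the double crossovers. Comparing them with the parentals, only the t allele has switched, so t is the middle locus and the order is l – t – vi.

t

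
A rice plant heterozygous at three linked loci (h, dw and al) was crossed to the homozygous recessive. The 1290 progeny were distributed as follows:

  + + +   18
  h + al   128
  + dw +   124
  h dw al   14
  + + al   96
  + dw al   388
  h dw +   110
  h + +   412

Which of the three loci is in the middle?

The two most frequent reciprocal classes, h + + and + dw al, are the parental types, so the F1 was h + + / + dw al.
The two rarest classes, + + + and h dw al, are the double crossovers. Comparing them with the parentals, only the h allele has switched, so h is the middle locus and the order is al – h – dw.

h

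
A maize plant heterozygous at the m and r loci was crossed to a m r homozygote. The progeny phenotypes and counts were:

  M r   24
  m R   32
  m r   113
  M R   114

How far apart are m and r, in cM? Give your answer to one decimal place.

19.8 cM

The two most frequent classes, M R (114) and m r (113), are the parental types, so the F1 was M R / m r.
The recombinant classes are M r and m R: 24 + 32 = 56.
Recombination frequency = 56/283 = 0.1979 ≈ 19.8%, i.e. 19.8 cM.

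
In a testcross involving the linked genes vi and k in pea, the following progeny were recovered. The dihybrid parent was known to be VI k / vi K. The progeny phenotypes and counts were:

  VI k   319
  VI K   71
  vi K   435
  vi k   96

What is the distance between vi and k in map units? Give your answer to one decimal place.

18.1 map units

The recombinant classes are VI K and vi k: 71 + 96 = 167.
Recombination frequency = 167/921 = 0.1813 ≈ 18.1%, i.e. 18.1 map units.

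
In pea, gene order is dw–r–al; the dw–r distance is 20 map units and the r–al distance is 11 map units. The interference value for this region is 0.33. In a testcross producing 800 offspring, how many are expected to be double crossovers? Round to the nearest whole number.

Map distances give recombination frequencies of 0.200 and 0.110 for the two intervals.
With interference 0.33 (so coincidence = 0.67), expected double-crossover frequency = 0.200 × 0.110 × 0.67 = 0.01474.
Expected number = 0.01474 × 800 = 11.79 ≈ 12.

12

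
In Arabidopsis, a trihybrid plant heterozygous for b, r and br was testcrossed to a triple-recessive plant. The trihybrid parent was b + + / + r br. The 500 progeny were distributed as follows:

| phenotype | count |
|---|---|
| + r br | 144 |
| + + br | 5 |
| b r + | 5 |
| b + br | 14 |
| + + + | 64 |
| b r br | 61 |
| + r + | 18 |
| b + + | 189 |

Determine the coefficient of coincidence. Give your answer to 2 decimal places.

The two rarest classes, b r + and + + br, are the double crossovers. Comparing them with the parentals, only the r allele has switched, so r is the middle locus and the order is b – r – br.
b–r: (125 + 10)/500 = 0.2700; r–br: (32 + 10)/500 = 0.0840.
Expected DCO frequency = 0.2700 × 0.0840 ≈ 0.02268; observed = 10/500 ≈ 0.02000.
Coefficient of coincidence = 0.02000/0.02268 ≈ 0.88.

0.88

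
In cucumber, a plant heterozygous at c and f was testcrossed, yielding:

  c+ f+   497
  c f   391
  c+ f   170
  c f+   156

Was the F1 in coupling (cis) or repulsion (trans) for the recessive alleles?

cis

The two most frequent classes are c+ f+ (497) and c f (391); these are the parental (non-recombinant) types.
So the F1 carried c+ f+ on one chromosome and c f on the other — the recessive alleles are on the same chromosome (cis / coupling).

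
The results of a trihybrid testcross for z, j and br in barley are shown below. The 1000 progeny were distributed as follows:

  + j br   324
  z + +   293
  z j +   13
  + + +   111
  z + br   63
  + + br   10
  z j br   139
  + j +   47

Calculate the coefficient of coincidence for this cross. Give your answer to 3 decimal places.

0.633

The two most frequent reciprocal classes, z + + and + j br, are the parental types, so the F1 was z + + / + j br.
The two rarest classes, z j + and + + br, are the double crossovers. Comparing them with the parentals, only the j allele has switched, so j is the middle locus and the order is z – j – br.
z–j: (250 + 23)/1000 = 0.2730; j–br: (110 + 23)/1000 = 0.1330.
Expected DCO frequency = 0.2730 × 0.1330 ≈ 0.03631; observed = 23/1000 ≈ 0.02300.
Coefficient of coincidence = 0.02300/0.03631 ≈ 0.633.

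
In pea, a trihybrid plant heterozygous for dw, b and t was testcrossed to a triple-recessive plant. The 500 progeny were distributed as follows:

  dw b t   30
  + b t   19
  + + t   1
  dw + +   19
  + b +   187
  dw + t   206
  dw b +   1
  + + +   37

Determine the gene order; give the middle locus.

dw

The two most frequent reciprocal classes, dw + t and + b +, are the parental types, so the F1 was dw + t / + b +.
The two rarest classes, + + t and dw b +, are the double crossovers. Comparing them with the parentals, only the dw allele has switched, so dw is the middle locus and the order is t – dw – b.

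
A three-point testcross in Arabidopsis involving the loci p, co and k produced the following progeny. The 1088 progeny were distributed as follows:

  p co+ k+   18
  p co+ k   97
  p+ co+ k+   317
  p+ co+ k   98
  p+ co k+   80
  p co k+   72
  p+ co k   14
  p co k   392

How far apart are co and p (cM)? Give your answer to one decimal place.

19.2 cM

The two most frequent reciprocal classes, p co k and p+ co+ k+, are the parental types, so the F1 was p co k / p+ co+ k+.
The two rarest classes, p+ co k and p co+ k+, are the double crossovers. Comparing them with the parentals, only the p allele has switched, so p is the middle locus and the order is k – p – co.
Crossovers in the p–co interval produce the single-crossover classes p co+ k and p+ co k+ (97 + 80 = 177) plus the double crossovers (32).
RF(p–co) = (177 + 32) / 1088 = 209/1088 = 0.1921 → 19.2 cM.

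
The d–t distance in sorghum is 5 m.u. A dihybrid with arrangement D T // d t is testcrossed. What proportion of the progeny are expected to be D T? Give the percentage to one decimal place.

A map distance of 5 m.u. corresponds to a recombination frequency of 0.050.
The F1 is D T / d t, so D T is a parental gamete class with expected frequency (1 − r)/2 = 0.950/2 = 0.4750.
That is 0.4750 = 47.5% of the progeny.

47.5%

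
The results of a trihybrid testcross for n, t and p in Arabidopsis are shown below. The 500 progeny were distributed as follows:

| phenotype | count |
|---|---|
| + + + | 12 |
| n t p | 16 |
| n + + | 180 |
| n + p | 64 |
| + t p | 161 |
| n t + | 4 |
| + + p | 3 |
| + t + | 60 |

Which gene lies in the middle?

The two most frequent reciprocal classes, n + + and + t p, are the parental types, so the F1 was n + + / + t p.
The two rarest classes, n t + and + + p, are the double crossovers. Comparing them with the parentals, only the t allele has switched, so t is the middle locus and the order is p – t – n.

t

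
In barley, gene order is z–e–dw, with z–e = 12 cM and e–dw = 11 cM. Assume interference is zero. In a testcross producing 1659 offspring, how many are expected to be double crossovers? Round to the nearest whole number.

22

Map distances give recombination frequencies of 0.120 and 0.110 for the two intervals.
With no interference, expected double-crossover frequency = 0.120 × 0.110 = 0.01320.
Expected number = 0.01320 × 1659 = 21.90 ≈ 22.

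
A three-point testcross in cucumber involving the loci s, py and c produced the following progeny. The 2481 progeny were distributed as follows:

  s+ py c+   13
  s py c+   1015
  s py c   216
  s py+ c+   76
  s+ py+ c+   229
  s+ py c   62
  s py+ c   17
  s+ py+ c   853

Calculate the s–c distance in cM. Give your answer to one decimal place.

19.1 cM

The two most frequent reciprocal classes, s py c+ and s+ py+ c, are the parental types, so the F1 was s py c+ / s+ py+ c.
The two rarest classes, s+ py c+ and s py+ c, are the double crossovers. Comparing them with the parentals, only the s allele has switched, so s is the middle locus and the order is c – s – py.
Crossovers in the c–s interval produce the single-crossover classes s py c and s+ py+ c+ (216 + 229 = 445) plus the double crossovers (30).
RF(c–s) = (445 + 30) / 2481 = 475/2481 = 0.1915 → 19.1 cM.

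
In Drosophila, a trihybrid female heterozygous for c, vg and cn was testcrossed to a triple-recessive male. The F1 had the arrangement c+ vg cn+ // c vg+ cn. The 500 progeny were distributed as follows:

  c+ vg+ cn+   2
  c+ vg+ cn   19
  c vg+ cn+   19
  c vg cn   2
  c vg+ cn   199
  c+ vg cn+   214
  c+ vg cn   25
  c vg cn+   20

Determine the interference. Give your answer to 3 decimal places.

The two rarest classes, c+ vg+ cn+ and c vg cn, are the double crossovers. Comparing them with the parentals, only the vg allele has switched, so vg is the middle locus and the order is c – vg – cn.
c–vg: (39 + 4)/500 = 0.0860; vg–cn: (44 + 4)/500 = 0.0960.
Expected DCO frequency = 0.0860 × 0.0960 ≈ 0.00826; observed = 4/500 ≈ 0.00800.
Coefficient of coincidence = 0.00800/0.00826 ≈ 0.969; interference = 1 − 0.969 = 0.031.

0.031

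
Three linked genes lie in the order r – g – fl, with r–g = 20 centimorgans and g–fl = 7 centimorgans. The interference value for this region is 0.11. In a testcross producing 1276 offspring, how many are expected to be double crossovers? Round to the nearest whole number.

Map distances give recombination frequencies of 0.200 and 0.070 for the two intervals.
With interference 0.11 (so coincidence = 0.89), expected double-crossover frequency = 0.200 × 0.070 × 0.89 = 0.01246.
Expected number = 0.01246 × 1276 = 15.90 ≈ 16.

16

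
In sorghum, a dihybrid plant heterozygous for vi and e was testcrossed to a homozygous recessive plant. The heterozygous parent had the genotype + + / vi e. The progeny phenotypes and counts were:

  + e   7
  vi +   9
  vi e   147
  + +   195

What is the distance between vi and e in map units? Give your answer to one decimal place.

The recombinant classes are + e and vi +: 7 + 9 = 16.
Recombination frequency = 16/358 = 0.0447 ≈ 4.5%, i.e. 4.5 map units.

4.5 map units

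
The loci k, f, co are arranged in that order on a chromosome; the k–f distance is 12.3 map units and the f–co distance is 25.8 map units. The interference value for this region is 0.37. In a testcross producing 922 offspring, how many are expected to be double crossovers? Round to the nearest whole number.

18

Map distances give recombination frequencies of 0.123 and 0.258 for the two intervals.
With interference 0.37 (so coincidence = 0.63), expected double-crossover frequency = 0.123 × 0.258 × 0.63 = 0.01999.
Expected number = 0.01999 × 922 = 18.43 ≈ 18.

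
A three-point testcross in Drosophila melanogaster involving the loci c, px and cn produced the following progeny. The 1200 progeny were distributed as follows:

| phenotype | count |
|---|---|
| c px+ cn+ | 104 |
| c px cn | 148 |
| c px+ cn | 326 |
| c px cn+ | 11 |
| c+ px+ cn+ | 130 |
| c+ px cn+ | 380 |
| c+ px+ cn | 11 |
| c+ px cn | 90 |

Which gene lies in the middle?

c

The two most frequent reciprocal classes, c px+ cn and c+ px cn+, are the parental types, so the F1 was c px+ cn / c+ px cn+.
The two rarest classes, c+ px+ cn and c px cn+, are the double crossovers. Comparing them with the parentals, only the c allele has switched, so c is the middle locus and the order is px – c – cn.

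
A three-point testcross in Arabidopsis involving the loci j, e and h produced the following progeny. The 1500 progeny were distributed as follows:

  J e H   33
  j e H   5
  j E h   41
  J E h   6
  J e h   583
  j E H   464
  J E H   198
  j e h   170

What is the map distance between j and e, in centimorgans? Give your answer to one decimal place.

The two most frequent reciprocal classes, J e h and j E H, are the parental types, so the F1 was J e h / j E H.
The two rarest classes, J E h and j e H, are the double crossovers. Comparing them with the parentals, only the e allele has switched, so e is the middle locus and the order is h – e – j.
Crossovers in the e–j interval produce the single-crossover classes j e h and J E H (170 + 198 = 368) plus the double crossovers (11).
RF(e–j) = (368 + 11) / 1500 = 379/1500 = 0.2527 → 25.3 centimorgans.

25.3 centimorgans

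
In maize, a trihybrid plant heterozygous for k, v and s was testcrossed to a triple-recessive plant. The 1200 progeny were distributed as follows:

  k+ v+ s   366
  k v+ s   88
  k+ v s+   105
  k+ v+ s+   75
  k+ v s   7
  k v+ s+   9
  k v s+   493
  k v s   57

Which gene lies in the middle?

v

The two most frequent reciprocal classes, k+ v+ s and k v s+, are the parental types, so the F1 was k+ v+ s / k v s+.
The two rarest classes, k+ v s and k v+ s+, are the double crossovers. Comparing them with the parentals, only the v allele has switched, so v is the middle locus and the order is s – v – k.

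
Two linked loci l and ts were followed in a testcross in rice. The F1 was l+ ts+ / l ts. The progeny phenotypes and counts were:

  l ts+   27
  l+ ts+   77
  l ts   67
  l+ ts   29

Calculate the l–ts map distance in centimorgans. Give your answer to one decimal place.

The recombinant classes are l+ ts and l ts+: 29 + 27 = 56.
Recombination frequency = 56/200 = 0.2800 ≈ 28.0%, i.e. 28.0 centimorgans.

28.0 centimorgans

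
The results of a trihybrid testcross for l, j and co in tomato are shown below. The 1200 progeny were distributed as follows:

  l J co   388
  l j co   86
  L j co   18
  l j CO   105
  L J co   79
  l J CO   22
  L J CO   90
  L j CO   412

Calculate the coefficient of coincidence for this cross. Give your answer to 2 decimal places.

0.99

The two most frequent reciprocal classes, l J co and L j CO, are the parental types, so the F1 was l J co / L j CO.
The two rarest classes, l J CO and L j co, are the double crossovers. Comparing them with the parentals, only the co allele has switched, so co is the middle locus and the order is j – co – l.
j–co: (176 + 40)/1200 = 0.1800; co–l: (184 + 40)/1200 = 0.1867.
Expected DCO frequency = 0.1800 × 0.1867 ≈ 0.03361; observed = 40/1200 ≈ 0.03333.
Coefficient of coincidence = 0.03333/0.03361 ≈ 0.99.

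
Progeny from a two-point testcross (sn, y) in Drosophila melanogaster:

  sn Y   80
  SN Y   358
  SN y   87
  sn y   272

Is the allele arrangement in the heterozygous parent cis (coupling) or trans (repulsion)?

The two most frequent classes are SN Y (358) and sn y (272); these are the parental (non-recombinant) types.
So the F1 carried SN Y on one chromosome and sn y on the other — the recessive alleles are on the same chromosome (cis / coupling).

cis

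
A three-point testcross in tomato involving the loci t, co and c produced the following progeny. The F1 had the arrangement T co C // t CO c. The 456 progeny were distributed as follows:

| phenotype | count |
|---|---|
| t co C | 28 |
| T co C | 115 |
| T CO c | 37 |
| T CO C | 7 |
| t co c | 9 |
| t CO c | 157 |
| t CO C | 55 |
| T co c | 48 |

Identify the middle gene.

The two rarest classes, T CO C and t co c, are the double crossovers. Comparing them with the parentals, only the co allele has switched, so co is the middle locus and the order is c – co – t.

co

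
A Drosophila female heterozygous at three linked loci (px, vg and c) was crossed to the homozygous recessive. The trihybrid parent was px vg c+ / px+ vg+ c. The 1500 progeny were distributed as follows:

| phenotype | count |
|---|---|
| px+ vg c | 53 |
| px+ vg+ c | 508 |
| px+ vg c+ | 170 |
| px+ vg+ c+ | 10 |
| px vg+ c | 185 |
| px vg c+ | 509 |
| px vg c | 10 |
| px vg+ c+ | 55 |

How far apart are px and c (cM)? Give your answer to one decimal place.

25.0 cM

The two rarest classes, px vg c and px+ vg+ c+, are the double crossovers. Comparing them with the parentals, only the c allele has switched, so c is the middle locus and the order is vg – c – px.
Crossovers in the c–px interval produce the single-crossover classes px+ vg c+ and px vg+ c (170 + 185 = 355) plus the double crossovers (20).
RF(c–px) = (355 + 20) / 1500 = 375/1500 = 0.2500 → 25.0 cM.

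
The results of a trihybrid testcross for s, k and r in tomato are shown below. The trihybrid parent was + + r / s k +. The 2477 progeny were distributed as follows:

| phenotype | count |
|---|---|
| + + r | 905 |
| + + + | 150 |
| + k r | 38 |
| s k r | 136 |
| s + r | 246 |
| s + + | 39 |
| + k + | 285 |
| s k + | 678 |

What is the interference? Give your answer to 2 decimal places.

The two rarest classes, + k r and s + +, are the double crossovers. Comparing them with the parentals, only the k allele has switched, so k is the middle locus and the order is r – k – s.
r–k: (286 + 77)/2477 = 0.1465; k–s: (531 + 77)/2477 = 0.2455.
Expected DCO frequency = 0.1465 × 0.2455 ≈ 0.03597; observed = 77/2477 ≈ 0.03109.
Coefficient of coincidence = 0.03109/0.03597 ≈ 0.86; interference = 1 − 0.86 = 0.14.

0.14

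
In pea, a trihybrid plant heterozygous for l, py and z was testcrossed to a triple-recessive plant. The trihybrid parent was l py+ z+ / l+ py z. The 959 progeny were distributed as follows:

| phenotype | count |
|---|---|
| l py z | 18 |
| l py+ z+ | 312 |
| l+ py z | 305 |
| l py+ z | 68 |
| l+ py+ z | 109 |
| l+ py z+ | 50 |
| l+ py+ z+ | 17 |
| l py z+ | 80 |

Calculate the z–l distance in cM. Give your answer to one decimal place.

The two rarest classes, l+ py+ z+ and l py z, are the double crossovers. Comparing them with the parentals, only the l allele has switched, so l is the middle locus and the order is py – l – z.
Crossovers in the l–z interval produce the single-crossover classes l py+ z and l+ py z+ (68 + 50 = 118) plus the double crossovers (35).
RF(l–z) = (118 + 35) / 959 = 153/959 = 0.1595 → 16.0 cM.

16.0 cM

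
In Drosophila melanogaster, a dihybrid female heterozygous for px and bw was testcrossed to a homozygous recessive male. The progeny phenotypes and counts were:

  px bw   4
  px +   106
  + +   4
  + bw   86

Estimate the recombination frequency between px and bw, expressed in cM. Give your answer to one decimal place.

4.0 cM

The two most frequent classes, + bw (86) and px + (106), are the parental types, so the F1 was + bw / px +.
The recombinant classes are + + and px bw: 4 + 4 = 8.
Recombination frequency = 8/200 = 0.0400 ≈ 4.0%, i.e. 4.0 cM.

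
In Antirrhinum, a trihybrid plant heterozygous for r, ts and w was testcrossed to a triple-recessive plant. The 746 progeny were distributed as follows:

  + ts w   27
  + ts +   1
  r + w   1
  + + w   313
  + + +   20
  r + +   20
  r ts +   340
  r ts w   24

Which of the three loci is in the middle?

The two most frequent reciprocal classes, + + w and r ts +, are the parental types, so the F1 was + + w / r ts +.
The two rarest classes, r + w and + ts +, are the double crossovers. Comparing them with the parentals, only the r allele has switched, so r is the middle locus and the order is ts – r – w.

r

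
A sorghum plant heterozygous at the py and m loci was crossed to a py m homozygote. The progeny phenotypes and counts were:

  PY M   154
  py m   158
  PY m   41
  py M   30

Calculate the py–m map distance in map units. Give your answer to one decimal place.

The two most frequent classes, PY M (154) and py m (158), are the parental types, so the F1 was PY M / py m.
The recombinant classes are PY m and py M: 41 + 30 = 71.
Recombination frequency = 71/383 = 0.1854 ≈ 18.5%, i.e. 18.5 map units.

18.5 map units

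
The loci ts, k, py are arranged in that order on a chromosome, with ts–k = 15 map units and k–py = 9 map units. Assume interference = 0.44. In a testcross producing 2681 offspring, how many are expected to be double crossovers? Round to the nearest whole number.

20

Map distances give recombination frequencies of 0.150 and 0.090 for the two intervals.
With interference 0.44 (so coincidence = 0.56), expected double-crossover frequency = 0.150 × 0.090 × 0.56 = 0.00756.
Expected number = 0.00756 × 2681 = 20.27 ≈ 20.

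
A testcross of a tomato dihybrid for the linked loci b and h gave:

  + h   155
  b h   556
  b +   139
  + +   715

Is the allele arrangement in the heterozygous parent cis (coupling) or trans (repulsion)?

cis

The two most frequent classes are + + (715) and b h (556); these are the parental (non-recombinant) types.
So the F1 carried + + on one chromosome and b h on the other — the recessive alleles are on the same chromosome (cis / coupling).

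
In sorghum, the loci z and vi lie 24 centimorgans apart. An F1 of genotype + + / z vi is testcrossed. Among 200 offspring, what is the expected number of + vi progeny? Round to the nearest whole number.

24

A map distance of 24 centimorgans corresponds to a recombination frequency of 0.240.
The F1 is + + / z vi, so + vi is a recombinant gamete class with expected frequency r/2 = 0.240/2 = 0.1200.
Expected number = 0.1200 × 200 = 24.00 ≈ 24.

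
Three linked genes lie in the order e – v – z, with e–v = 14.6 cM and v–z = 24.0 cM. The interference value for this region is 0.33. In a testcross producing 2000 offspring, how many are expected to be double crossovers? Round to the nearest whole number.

47

Map distances give recombination frequencies of 0.146 and 0.240 for the two intervals.
With interference 0.33 (so coincidence = 0.67), expected double-crossover frequency = 0.146 × 0.240 × 0.67 = 0.02348.
Expected number = 0.02348 × 2000 = 46.95 ≈ 47.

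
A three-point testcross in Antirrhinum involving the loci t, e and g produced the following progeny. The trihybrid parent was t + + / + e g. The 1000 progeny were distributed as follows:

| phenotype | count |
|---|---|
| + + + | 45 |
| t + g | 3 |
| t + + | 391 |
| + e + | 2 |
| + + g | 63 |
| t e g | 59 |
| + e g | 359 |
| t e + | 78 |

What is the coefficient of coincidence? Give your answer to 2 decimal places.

The two rarest classes, t + g and + e +, are the double crossovers. Comparing them with the parentals, only the g allele has switched, so g is the middle locus and the order is e – g – t.
e–g: (141 + 5)/1000 = 0.1460; g–t: (104 + 5)/1000 = 0.1090.
Expected DCO frequency = 0.1460 × 0.1090 ≈ 0.01591; observed = 5/1000 ≈ 0.00500.
Coefficient of coincidence = 0.00500/0.01591 ≈ 0.31.

0.31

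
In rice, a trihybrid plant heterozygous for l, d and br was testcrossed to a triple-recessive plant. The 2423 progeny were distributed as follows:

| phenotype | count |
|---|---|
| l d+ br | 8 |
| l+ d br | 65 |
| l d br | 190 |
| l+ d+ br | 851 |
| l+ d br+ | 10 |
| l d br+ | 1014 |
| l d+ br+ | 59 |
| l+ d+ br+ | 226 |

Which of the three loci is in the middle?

The two most frequent reciprocal classes, l+ d+ br and l d br+, are the parental types, so the F1 was l+ d+ br / l d br+.
The two rarest classes, l d+ br and l+ d br+, are the double crossovers. Comparing them with the parentals, only the l allele has switched, so l is the middle locus and the order is d – l – br.

l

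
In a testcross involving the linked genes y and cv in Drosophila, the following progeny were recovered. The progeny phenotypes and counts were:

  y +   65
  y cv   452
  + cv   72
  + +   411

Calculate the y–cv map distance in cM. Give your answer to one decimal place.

13.7 cM

The two most frequent classes, + + (411) and y cv (452), are the parental types, so the F1 was + + / y cv.
The recombinant classes are + cv and y +: 72 + 65 = 137.
Recombination frequency = 137/1000 = 0.1370 ≈ 13.7%, i.e. 13.7 cM.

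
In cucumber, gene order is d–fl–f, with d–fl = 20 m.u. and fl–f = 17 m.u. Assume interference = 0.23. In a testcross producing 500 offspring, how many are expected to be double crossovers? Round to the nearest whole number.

Map distances give recombination frequencies of 0.200 and 0.170 for the two intervals.
With interference 0.23 (so coincidence = 0.77), expected double-crossover frequency = 0.200 × 0.170 × 0.77 = 0.02618.
Expected number = 0.02618 × 500 = 13.09 ≈ 13.

13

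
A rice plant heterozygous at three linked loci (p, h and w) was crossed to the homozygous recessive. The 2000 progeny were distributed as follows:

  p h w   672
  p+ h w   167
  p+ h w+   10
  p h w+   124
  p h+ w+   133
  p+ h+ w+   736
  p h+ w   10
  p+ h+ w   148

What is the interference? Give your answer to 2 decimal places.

The two most frequent reciprocal classes, p h w and p+ h+ w+, are the parental types, so the F1 was p h w / p+ h+ w+.
The two rarest classes, p h+ w and p+ h w+, are the double crossovers. Comparing them with the parentals, only the h allele has switched, so h is the middle locus and the order is p – h – w.
p–h: (300 + 20)/2000 = 0.1600; h–w: (272 + 20)/2000 = 0.1460.
Expected DCO frequency = 0.1600 × 0.1460 ≈ 0.02336; observed = 20/2000 ≈ 0.01000.
Coefficient of coincidence = 0.01000/0.02336 ≈ 0.43; interference = 1 − 0.43 = 0.57.

0.57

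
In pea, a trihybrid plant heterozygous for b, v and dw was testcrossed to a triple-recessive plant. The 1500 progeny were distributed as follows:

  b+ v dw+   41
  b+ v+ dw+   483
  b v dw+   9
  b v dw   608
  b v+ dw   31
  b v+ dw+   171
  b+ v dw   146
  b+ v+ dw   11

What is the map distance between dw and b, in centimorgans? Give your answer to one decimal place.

22.5 centimorgans

The two most frequent reciprocal classes, b v dw and b+ v+ dw+, are the parental types, so the F1 was b v dw / b+ v+ dw+.
The two rarest classes, b v dw+ and b+ v+ dw, are the double crossovers. Comparing them with the parentals, only the dw allele has switched, so dw is the middle locus and the order is b – dw – v.
Crossovers in the b–dw interval produce the single-crossover classes b+ v dw and b v+ dw+ (146 + 171 = 317) plus the double crossovers (20).
RF(b–dw) = (317 + 20) / 1500 = 337/1500 = 0.2247 → 22.5 centimorgans.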